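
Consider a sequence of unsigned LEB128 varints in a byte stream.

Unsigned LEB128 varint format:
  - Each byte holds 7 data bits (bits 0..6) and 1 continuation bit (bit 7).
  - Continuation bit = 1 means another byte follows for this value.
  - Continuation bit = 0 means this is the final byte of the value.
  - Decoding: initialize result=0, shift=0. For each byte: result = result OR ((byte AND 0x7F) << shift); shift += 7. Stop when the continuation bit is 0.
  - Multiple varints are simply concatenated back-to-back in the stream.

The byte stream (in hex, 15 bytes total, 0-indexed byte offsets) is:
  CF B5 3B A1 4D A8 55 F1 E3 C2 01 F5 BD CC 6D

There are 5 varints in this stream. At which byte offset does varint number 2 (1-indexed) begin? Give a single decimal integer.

Answer: 3

Derivation:
  byte[0]=0xCF cont=1 payload=0x4F=79: acc |= 79<<0 -> acc=79 shift=7
  byte[1]=0xB5 cont=1 payload=0x35=53: acc |= 53<<7 -> acc=6863 shift=14
  byte[2]=0x3B cont=0 payload=0x3B=59: acc |= 59<<14 -> acc=973519 shift=21 [end]
Varint 1: bytes[0:3] = CF B5 3B -> value 973519 (3 byte(s))
  byte[3]=0xA1 cont=1 payload=0x21=33: acc |= 33<<0 -> acc=33 shift=7
  byte[4]=0x4D cont=0 payload=0x4D=77: acc |= 77<<7 -> acc=9889 shift=14 [end]
Varint 2: bytes[3:5] = A1 4D -> value 9889 (2 byte(s))
  byte[5]=0xA8 cont=1 payload=0x28=40: acc |= 40<<0 -> acc=40 shift=7
  byte[6]=0x55 cont=0 payload=0x55=85: acc |= 85<<7 -> acc=10920 shift=14 [end]
Varint 3: bytes[5:7] = A8 55 -> value 10920 (2 byte(s))
  byte[7]=0xF1 cont=1 payload=0x71=113: acc |= 113<<0 -> acc=113 shift=7
  byte[8]=0xE3 cont=1 payload=0x63=99: acc |= 99<<7 -> acc=12785 shift=14
  byte[9]=0xC2 cont=1 payload=0x42=66: acc |= 66<<14 -> acc=1094129 shift=21
  byte[10]=0x01 cont=0 payload=0x01=1: acc |= 1<<21 -> acc=3191281 shift=28 [end]
Varint 4: bytes[7:11] = F1 E3 C2 01 -> value 3191281 (4 byte(s))
  byte[11]=0xF5 cont=1 payload=0x75=117: acc |= 117<<0 -> acc=117 shift=7
  byte[12]=0xBD cont=1 payload=0x3D=61: acc |= 61<<7 -> acc=7925 shift=14
  byte[13]=0xCC cont=1 payload=0x4C=76: acc |= 76<<14 -> acc=1253109 shift=21
  byte[14]=0x6D cont=0 payload=0x6D=109: acc |= 109<<21 -> acc=229842677 shift=28 [end]
Varint 5: bytes[11:15] = F5 BD CC 6D -> value 229842677 (4 byte(s))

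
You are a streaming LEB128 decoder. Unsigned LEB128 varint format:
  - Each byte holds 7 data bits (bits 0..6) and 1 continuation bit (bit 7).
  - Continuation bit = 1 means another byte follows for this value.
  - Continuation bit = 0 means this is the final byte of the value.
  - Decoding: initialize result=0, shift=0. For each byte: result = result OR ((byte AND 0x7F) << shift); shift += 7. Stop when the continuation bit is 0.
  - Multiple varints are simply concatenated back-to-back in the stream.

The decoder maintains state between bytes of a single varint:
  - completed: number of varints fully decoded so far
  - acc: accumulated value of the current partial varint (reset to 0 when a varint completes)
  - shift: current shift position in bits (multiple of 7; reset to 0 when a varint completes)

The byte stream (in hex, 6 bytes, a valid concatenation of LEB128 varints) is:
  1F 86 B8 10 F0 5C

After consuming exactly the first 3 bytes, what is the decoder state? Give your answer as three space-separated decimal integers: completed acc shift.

Answer: 1 7174 14

Derivation:
byte[0]=0x1F cont=0 payload=0x1F: varint #1 complete (value=31); reset -> completed=1 acc=0 shift=0
byte[1]=0x86 cont=1 payload=0x06: acc |= 6<<0 -> completed=1 acc=6 shift=7
byte[2]=0xB8 cont=1 payload=0x38: acc |= 56<<7 -> completed=1 acc=7174 shift=14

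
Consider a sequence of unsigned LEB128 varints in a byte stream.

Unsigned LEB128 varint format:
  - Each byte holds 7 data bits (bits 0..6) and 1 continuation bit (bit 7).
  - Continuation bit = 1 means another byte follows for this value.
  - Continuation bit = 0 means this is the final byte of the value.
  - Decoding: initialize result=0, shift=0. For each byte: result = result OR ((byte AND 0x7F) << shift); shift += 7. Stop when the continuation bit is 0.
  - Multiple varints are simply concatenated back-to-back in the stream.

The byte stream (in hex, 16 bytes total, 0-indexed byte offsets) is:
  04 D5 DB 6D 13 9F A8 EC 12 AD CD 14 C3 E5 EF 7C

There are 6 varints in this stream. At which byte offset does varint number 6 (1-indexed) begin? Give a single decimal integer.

  byte[0]=0x04 cont=0 payload=0x04=4: acc |= 4<<0 -> acc=4 shift=7 [end]
Varint 1: bytes[0:1] = 04 -> value 4 (1 byte(s))
  byte[1]=0xD5 cont=1 payload=0x55=85: acc |= 85<<0 -> acc=85 shift=7
  byte[2]=0xDB cont=1 payload=0x5B=91: acc |= 91<<7 -> acc=11733 shift=14
  byte[3]=0x6D cont=0 payload=0x6D=109: acc |= 109<<14 -> acc=1797589 shift=21 [end]
Varint 2: bytes[1:4] = D5 DB 6D -> value 1797589 (3 byte(s))
  byte[4]=0x13 cont=0 payload=0x13=19: acc |= 19<<0 -> acc=19 shift=7 [end]
Varint 3: bytes[4:5] = 13 -> value 19 (1 byte(s))
  byte[5]=0x9F cont=1 payload=0x1F=31: acc |= 31<<0 -> acc=31 shift=7
  byte[6]=0xA8 cont=1 payload=0x28=40: acc |= 40<<7 -> acc=5151 shift=14
  byte[7]=0xEC cont=1 payload=0x6C=108: acc |= 108<<14 -> acc=1774623 shift=21
  byte[8]=0x12 cont=0 payload=0x12=18: acc |= 18<<21 -> acc=39523359 shift=28 [end]
Varint 4: bytes[5:9] = 9F A8 EC 12 -> value 39523359 (4 byte(s))
  byte[9]=0xAD cont=1 payload=0x2D=45: acc |= 45<<0 -> acc=45 shift=7
  byte[10]=0xCD cont=1 payload=0x4D=77: acc |= 77<<7 -> acc=9901 shift=14
  byte[11]=0x14 cont=0 payload=0x14=20: acc |= 20<<14 -> acc=337581 shift=21 [end]
Varint 5: bytes[9:12] = AD CD 14 -> value 337581 (3 byte(s))
  byte[12]=0xC3 cont=1 payload=0x43=67: acc |= 67<<0 -> acc=67 shift=7
  byte[13]=0xE5 cont=1 payload=0x65=101: acc |= 101<<7 -> acc=12995 shift=14
  byte[14]=0xEF cont=1 payload=0x6F=111: acc |= 111<<14 -> acc=1831619 shift=21
  byte[15]=0x7C cont=0 payload=0x7C=124: acc |= 124<<21 -> acc=261878467 shift=28 [end]
Varint 6: bytes[12:16] = C3 E5 EF 7C -> value 261878467 (4 byte(s))

Answer: 12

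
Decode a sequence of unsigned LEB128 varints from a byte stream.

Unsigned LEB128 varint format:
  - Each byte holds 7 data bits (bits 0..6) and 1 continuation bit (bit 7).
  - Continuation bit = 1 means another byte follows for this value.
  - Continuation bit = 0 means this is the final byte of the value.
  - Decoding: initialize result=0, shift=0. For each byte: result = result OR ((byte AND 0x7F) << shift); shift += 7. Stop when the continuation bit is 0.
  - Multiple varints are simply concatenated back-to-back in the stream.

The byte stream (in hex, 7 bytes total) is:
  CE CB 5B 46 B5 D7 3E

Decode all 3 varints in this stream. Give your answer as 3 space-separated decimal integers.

Answer: 1500622 70 1026997

Derivation:
  byte[0]=0xCE cont=1 payload=0x4E=78: acc |= 78<<0 -> acc=78 shift=7
  byte[1]=0xCB cont=1 payload=0x4B=75: acc |= 75<<7 -> acc=9678 shift=14
  byte[2]=0x5B cont=0 payload=0x5B=91: acc |= 91<<14 -> acc=1500622 shift=21 [end]
Varint 1: bytes[0:3] = CE CB 5B -> value 1500622 (3 byte(s))
  byte[3]=0x46 cont=0 payload=0x46=70: acc |= 70<<0 -> acc=70 shift=7 [end]
Varint 2: bytes[3:4] = 46 -> value 70 (1 byte(s))
  byte[4]=0xB5 cont=1 payload=0x35=53: acc |= 53<<0 -> acc=53 shift=7
  byte[5]=0xD7 cont=1 payload=0x57=87: acc |= 87<<7 -> acc=11189 shift=14
  byte[6]=0x3E cont=0 payload=0x3E=62: acc |= 62<<14 -> acc=1026997 shift=21 [end]
Varint 3: bytes[4:7] = B5 D7 3E -> value 1026997 (3 byte(s))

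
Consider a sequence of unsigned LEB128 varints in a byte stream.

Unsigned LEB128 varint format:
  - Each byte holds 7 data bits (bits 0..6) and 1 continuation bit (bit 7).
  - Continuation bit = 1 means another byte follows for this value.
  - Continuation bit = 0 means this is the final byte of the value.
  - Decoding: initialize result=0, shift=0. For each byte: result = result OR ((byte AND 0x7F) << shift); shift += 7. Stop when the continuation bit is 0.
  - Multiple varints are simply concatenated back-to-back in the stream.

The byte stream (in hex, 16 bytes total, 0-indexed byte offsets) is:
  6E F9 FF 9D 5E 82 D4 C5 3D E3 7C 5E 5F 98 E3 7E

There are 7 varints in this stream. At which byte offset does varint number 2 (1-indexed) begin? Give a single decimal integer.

  byte[0]=0x6E cont=0 payload=0x6E=110: acc |= 110<<0 -> acc=110 shift=7 [end]
Varint 1: bytes[0:1] = 6E -> value 110 (1 byte(s))
  byte[1]=0xF9 cont=1 payload=0x79=121: acc |= 121<<0 -> acc=121 shift=7
  byte[2]=0xFF cont=1 payload=0x7F=127: acc |= 127<<7 -> acc=16377 shift=14
  byte[3]=0x9D cont=1 payload=0x1D=29: acc |= 29<<14 -> acc=491513 shift=21
  byte[4]=0x5E cont=0 payload=0x5E=94: acc |= 94<<21 -> acc=197623801 shift=28 [end]
Varint 2: bytes[1:5] = F9 FF 9D 5E -> value 197623801 (4 byte(s))
  byte[5]=0x82 cont=1 payload=0x02=2: acc |= 2<<0 -> acc=2 shift=7
  byte[6]=0xD4 cont=1 payload=0x54=84: acc |= 84<<7 -> acc=10754 shift=14
  byte[7]=0xC5 cont=1 payload=0x45=69: acc |= 69<<14 -> acc=1141250 shift=21
  byte[8]=0x3D cont=0 payload=0x3D=61: acc |= 61<<21 -> acc=129067522 shift=28 [end]
Varint 3: bytes[5:9] = 82 D4 C5 3D -> value 129067522 (4 byte(s))
  byte[9]=0xE3 cont=1 payload=0x63=99: acc |= 99<<0 -> acc=99 shift=7
  byte[10]=0x7C cont=0 payload=0x7C=124: acc |= 124<<7 -> acc=15971 shift=14 [end]
Varint 4: bytes[9:11] = E3 7C -> value 15971 (2 byte(s))
  byte[11]=0x5E cont=0 payload=0x5E=94: acc |= 94<<0 -> acc=94 shift=7 [end]
Varint 5: bytes[11:12] = 5E -> value 94 (1 byte(s))
  byte[12]=0x5F cont=0 payload=0x5F=95: acc |= 95<<0 -> acc=95 shift=7 [end]
Varint 6: bytes[12:13] = 5F -> value 95 (1 byte(s))
  byte[13]=0x98 cont=1 payload=0x18=24: acc |= 24<<0 -> acc=24 shift=7
  byte[14]=0xE3 cont=1 payload=0x63=99: acc |= 99<<7 -> acc=12696 shift=14
  byte[15]=0x7E cont=0 payload=0x7E=126: acc |= 126<<14 -> acc=2077080 shift=21 [end]
Varint 7: bytes[13:16] = 98 E3 7E -> value 2077080 (3 byte(s))

Answer: 1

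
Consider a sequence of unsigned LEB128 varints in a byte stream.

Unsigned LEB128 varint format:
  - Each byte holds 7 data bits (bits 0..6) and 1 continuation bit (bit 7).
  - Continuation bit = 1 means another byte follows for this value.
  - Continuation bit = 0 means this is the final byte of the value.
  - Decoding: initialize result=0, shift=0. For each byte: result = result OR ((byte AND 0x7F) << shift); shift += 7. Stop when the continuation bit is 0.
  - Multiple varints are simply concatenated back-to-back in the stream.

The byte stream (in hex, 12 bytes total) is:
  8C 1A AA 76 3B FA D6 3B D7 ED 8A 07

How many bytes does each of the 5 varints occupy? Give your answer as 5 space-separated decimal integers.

  byte[0]=0x8C cont=1 payload=0x0C=12: acc |= 12<<0 -> acc=12 shift=7
  byte[1]=0x1A cont=0 payload=0x1A=26: acc |= 26<<7 -> acc=3340 shift=14 [end]
Varint 1: bytes[0:2] = 8C 1A -> value 3340 (2 byte(s))
  byte[2]=0xAA cont=1 payload=0x2A=42: acc |= 42<<0 -> acc=42 shift=7
  byte[3]=0x76 cont=0 payload=0x76=118: acc |= 118<<7 -> acc=15146 shift=14 [end]
Varint 2: bytes[2:4] = AA 76 -> value 15146 (2 byte(s))
  byte[4]=0x3B cont=0 payload=0x3B=59: acc |= 59<<0 -> acc=59 shift=7 [end]
Varint 3: bytes[4:5] = 3B -> value 59 (1 byte(s))
  byte[5]=0xFA cont=1 payload=0x7A=122: acc |= 122<<0 -> acc=122 shift=7
  byte[6]=0xD6 cont=1 payload=0x56=86: acc |= 86<<7 -> acc=11130 shift=14
  byte[7]=0x3B cont=0 payload=0x3B=59: acc |= 59<<14 -> acc=977786 shift=21 [end]
Varint 4: bytes[5:8] = FA D6 3B -> value 977786 (3 byte(s))
  byte[8]=0xD7 cont=1 payload=0x57=87: acc |= 87<<0 -> acc=87 shift=7
  byte[9]=0xED cont=1 payload=0x6D=109: acc |= 109<<7 -> acc=14039 shift=14
  byte[10]=0x8A cont=1 payload=0x0A=10: acc |= 10<<14 -> acc=177879 shift=21
  byte[11]=0x07 cont=0 payload=0x07=7: acc |= 7<<21 -> acc=14857943 shift=28 [end]
Varint 5: bytes[8:12] = D7 ED 8A 07 -> value 14857943 (4 byte(s))

Answer: 2 2 1 3 4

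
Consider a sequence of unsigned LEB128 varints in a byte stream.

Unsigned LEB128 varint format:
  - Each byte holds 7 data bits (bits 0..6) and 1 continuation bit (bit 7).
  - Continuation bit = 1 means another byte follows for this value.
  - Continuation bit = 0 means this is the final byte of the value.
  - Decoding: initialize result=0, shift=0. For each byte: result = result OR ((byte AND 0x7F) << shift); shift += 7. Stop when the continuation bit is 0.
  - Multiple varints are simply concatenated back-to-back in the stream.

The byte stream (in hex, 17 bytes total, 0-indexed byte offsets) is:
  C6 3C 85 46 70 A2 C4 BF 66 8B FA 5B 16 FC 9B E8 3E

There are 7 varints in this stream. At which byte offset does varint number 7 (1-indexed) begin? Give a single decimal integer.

  byte[0]=0xC6 cont=1 payload=0x46=70: acc |= 70<<0 -> acc=70 shift=7
  byte[1]=0x3C cont=0 payload=0x3C=60: acc |= 60<<7 -> acc=7750 shift=14 [end]
Varint 1: bytes[0:2] = C6 3C -> value 7750 (2 byte(s))
  byte[2]=0x85 cont=1 payload=0x05=5: acc |= 5<<0 -> acc=5 shift=7
  byte[3]=0x46 cont=0 payload=0x46=70: acc |= 70<<7 -> acc=8965 shift=14 [end]
Varint 2: bytes[2:4] = 85 46 -> value 8965 (2 byte(s))
  byte[4]=0x70 cont=0 payload=0x70=112: acc |= 112<<0 -> acc=112 shift=7 [end]
Varint 3: bytes[4:5] = 70 -> value 112 (1 byte(s))
  byte[5]=0xA2 cont=1 payload=0x22=34: acc |= 34<<0 -> acc=34 shift=7
  byte[6]=0xC4 cont=1 payload=0x44=68: acc |= 68<<7 -> acc=8738 shift=14
  byte[7]=0xBF cont=1 payload=0x3F=63: acc |= 63<<14 -> acc=1040930 shift=21
  byte[8]=0x66 cont=0 payload=0x66=102: acc |= 102<<21 -> acc=214950434 shift=28 [end]
Varint 4: bytes[5:9] = A2 C4 BF 66 -> value 214950434 (4 byte(s))
  byte[9]=0x8B cont=1 payload=0x0B=11: acc |= 11<<0 -> acc=11 shift=7
  byte[10]=0xFA cont=1 payload=0x7A=122: acc |= 122<<7 -> acc=15627 shift=14
  byte[11]=0x5B cont=0 payload=0x5B=91: acc |= 91<<14 -> acc=1506571 shift=21 [end]
Varint 5: bytes[9:12] = 8B FA 5B -> value 1506571 (3 byte(s))
  byte[12]=0x16 cont=0 payload=0x16=22: acc |= 22<<0 -> acc=22 shift=7 [end]
Varint 6: bytes[12:13] = 16 -> value 22 (1 byte(s))
  byte[13]=0xFC cont=1 payload=0x7C=124: acc |= 124<<0 -> acc=124 shift=7
  byte[14]=0x9B cont=1 payload=0x1B=27: acc |= 27<<7 -> acc=3580 shift=14
  byte[15]=0xE8 cont=1 payload=0x68=104: acc |= 104<<14 -> acc=1707516 shift=21
  byte[16]=0x3E cont=0 payload=0x3E=62: acc |= 62<<21 -> acc=131730940 shift=28 [end]
Varint 7: bytes[13:17] = FC 9B E8 3E -> value 131730940 (4 byte(s))

Answer: 13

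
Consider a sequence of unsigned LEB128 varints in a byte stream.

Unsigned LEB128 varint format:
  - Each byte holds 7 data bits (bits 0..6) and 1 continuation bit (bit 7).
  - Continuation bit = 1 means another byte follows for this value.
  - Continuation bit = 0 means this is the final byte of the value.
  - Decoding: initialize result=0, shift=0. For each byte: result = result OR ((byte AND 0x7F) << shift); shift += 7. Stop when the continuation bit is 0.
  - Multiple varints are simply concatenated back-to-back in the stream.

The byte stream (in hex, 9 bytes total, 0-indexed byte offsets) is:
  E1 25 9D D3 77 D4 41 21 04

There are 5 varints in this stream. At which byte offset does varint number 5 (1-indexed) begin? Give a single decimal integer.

Answer: 8

Derivation:
  byte[0]=0xE1 cont=1 payload=0x61=97: acc |= 97<<0 -> acc=97 shift=7
  byte[1]=0x25 cont=0 payload=0x25=37: acc |= 37<<7 -> acc=4833 shift=14 [end]
Varint 1: bytes[0:2] = E1 25 -> value 4833 (2 byte(s))
  byte[2]=0x9D cont=1 payload=0x1D=29: acc |= 29<<0 -> acc=29 shift=7
  byte[3]=0xD3 cont=1 payload=0x53=83: acc |= 83<<7 -> acc=10653 shift=14
  byte[4]=0x77 cont=0 payload=0x77=119: acc |= 119<<14 -> acc=1960349 shift=21 [end]
Varint 2: bytes[2:5] = 9D D3 77 -> value 1960349 (3 byte(s))
  byte[5]=0xD4 cont=1 payload=0x54=84: acc |= 84<<0 -> acc=84 shift=7
  byte[6]=0x41 cont=0 payload=0x41=65: acc |= 65<<7 -> acc=8404 shift=14 [end]
Varint 3: bytes[5:7] = D4 41 -> value 8404 (2 byte(s))
  byte[7]=0x21 cont=0 payload=0x21=33: acc |= 33<<0 -> acc=33 shift=7 [end]
Varint 4: bytes[7:8] = 21 -> value 33 (1 byte(s))
  byte[8]=0x04 cont=0 payload=0x04=4: acc |= 4<<0 -> acc=4 shift=7 [end]
Varint 5: bytes[8:9] = 04 -> value 4 (1 byte(s))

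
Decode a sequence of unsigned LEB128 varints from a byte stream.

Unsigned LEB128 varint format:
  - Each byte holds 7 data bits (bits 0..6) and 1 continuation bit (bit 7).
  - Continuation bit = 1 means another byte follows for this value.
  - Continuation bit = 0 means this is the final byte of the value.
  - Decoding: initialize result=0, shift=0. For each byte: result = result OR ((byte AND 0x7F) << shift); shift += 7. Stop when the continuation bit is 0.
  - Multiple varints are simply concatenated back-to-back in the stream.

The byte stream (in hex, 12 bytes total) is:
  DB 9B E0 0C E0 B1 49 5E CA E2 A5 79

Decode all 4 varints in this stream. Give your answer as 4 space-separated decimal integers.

  byte[0]=0xDB cont=1 payload=0x5B=91: acc |= 91<<0 -> acc=91 shift=7
  byte[1]=0x9B cont=1 payload=0x1B=27: acc |= 27<<7 -> acc=3547 shift=14
  byte[2]=0xE0 cont=1 payload=0x60=96: acc |= 96<<14 -> acc=1576411 shift=21
  byte[3]=0x0C cont=0 payload=0x0C=12: acc |= 12<<21 -> acc=26742235 shift=28 [end]
Varint 1: bytes[0:4] = DB 9B E0 0C -> value 26742235 (4 byte(s))
  byte[4]=0xE0 cont=1 payload=0x60=96: acc |= 96<<0 -> acc=96 shift=7
  byte[5]=0xB1 cont=1 payload=0x31=49: acc |= 49<<7 -> acc=6368 shift=14
  byte[6]=0x49 cont=0 payload=0x49=73: acc |= 73<<14 -> acc=1202400 shift=21 [end]
Varint 2: bytes[4:7] = E0 B1 49 -> value 1202400 (3 byte(s))
  byte[7]=0x5E cont=0 payload=0x5E=94: acc |= 94<<0 -> acc=94 shift=7 [end]
Varint 3: bytes[7:8] = 5E -> value 94 (1 byte(s))
  byte[8]=0xCA cont=1 payload=0x4A=74: acc |= 74<<0 -> acc=74 shift=7
  byte[9]=0xE2 cont=1 payload=0x62=98: acc |= 98<<7 -> acc=12618 shift=14
  byte[10]=0xA5 cont=1 payload=0x25=37: acc |= 37<<14 -> acc=618826 shift=21
  byte[11]=0x79 cont=0 payload=0x79=121: acc |= 121<<21 -> acc=254374218 shift=28 [end]
Varint 4: bytes[8:12] = CA E2 A5 79 -> value 254374218 (4 byte(s))

Answer: 26742235 1202400 94 254374218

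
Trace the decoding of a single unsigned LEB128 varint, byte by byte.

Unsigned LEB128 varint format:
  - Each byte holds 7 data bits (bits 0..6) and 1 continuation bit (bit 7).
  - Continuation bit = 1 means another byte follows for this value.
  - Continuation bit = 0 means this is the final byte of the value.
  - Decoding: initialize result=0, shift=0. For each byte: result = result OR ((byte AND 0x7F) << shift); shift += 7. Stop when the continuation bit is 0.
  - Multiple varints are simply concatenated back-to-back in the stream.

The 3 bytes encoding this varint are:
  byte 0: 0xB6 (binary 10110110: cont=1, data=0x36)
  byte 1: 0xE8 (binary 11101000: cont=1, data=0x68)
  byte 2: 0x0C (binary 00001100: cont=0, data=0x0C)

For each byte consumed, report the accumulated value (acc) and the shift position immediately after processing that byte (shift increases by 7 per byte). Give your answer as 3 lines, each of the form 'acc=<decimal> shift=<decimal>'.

byte 0=0xB6: payload=0x36=54, contrib = 54<<0 = 54; acc -> 54, shift -> 7
byte 1=0xE8: payload=0x68=104, contrib = 104<<7 = 13312; acc -> 13366, shift -> 14
byte 2=0x0C: payload=0x0C=12, contrib = 12<<14 = 196608; acc -> 209974, shift -> 21

Answer: acc=54 shift=7
acc=13366 shift=14
acc=209974 shift=21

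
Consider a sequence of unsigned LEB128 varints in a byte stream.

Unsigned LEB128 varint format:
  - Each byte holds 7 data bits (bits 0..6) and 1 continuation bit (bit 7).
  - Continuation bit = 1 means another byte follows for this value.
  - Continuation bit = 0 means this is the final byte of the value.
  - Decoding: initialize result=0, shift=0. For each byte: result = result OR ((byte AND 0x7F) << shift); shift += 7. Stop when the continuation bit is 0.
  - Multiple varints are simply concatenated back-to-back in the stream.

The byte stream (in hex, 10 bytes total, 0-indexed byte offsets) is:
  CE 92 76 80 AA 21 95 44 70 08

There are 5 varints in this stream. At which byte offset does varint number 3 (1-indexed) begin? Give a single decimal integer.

  byte[0]=0xCE cont=1 payload=0x4E=78: acc |= 78<<0 -> acc=78 shift=7
  byte[1]=0x92 cont=1 payload=0x12=18: acc |= 18<<7 -> acc=2382 shift=14
  byte[2]=0x76 cont=0 payload=0x76=118: acc |= 118<<14 -> acc=1935694 shift=21 [end]
Varint 1: bytes[0:3] = CE 92 76 -> value 1935694 (3 byte(s))
  byte[3]=0x80 cont=1 payload=0x00=0: acc |= 0<<0 -> acc=0 shift=7
  byte[4]=0xAA cont=1 payload=0x2A=42: acc |= 42<<7 -> acc=5376 shift=14
  byte[5]=0x21 cont=0 payload=0x21=33: acc |= 33<<14 -> acc=546048 shift=21 [end]
Varint 2: bytes[3:6] = 80 AA 21 -> value 546048 (3 byte(s))
  byte[6]=0x95 cont=1 payload=0x15=21: acc |= 21<<0 -> acc=21 shift=7
  byte[7]=0x44 cont=0 payload=0x44=68: acc |= 68<<7 -> acc=8725 shift=14 [end]
Varint 3: bytes[6:8] = 95 44 -> value 8725 (2 byte(s))
  byte[8]=0x70 cont=0 payload=0x70=112: acc |= 112<<0 -> acc=112 shift=7 [end]
Varint 4: bytes[8:9] = 70 -> value 112 (1 byte(s))
  byte[9]=0x08 cont=0 payload=0x08=8: acc |= 8<<0 -> acc=8 shift=7 [end]
Varint 5: bytes[9:10] = 08 -> value 8 (1 byte(s))

Answer: 6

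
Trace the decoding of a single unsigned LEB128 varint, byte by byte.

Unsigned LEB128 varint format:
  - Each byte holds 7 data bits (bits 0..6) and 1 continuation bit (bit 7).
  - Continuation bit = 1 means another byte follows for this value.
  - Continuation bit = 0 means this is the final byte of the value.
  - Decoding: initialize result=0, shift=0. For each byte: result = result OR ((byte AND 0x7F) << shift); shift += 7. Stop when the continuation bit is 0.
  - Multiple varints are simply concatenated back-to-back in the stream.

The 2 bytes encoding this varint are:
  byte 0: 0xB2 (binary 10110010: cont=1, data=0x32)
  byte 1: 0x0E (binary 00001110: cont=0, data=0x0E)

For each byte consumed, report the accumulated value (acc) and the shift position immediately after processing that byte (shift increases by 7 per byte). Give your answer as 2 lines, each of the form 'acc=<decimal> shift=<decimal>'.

byte 0=0xB2: payload=0x32=50, contrib = 50<<0 = 50; acc -> 50, shift -> 7
byte 1=0x0E: payload=0x0E=14, contrib = 14<<7 = 1792; acc -> 1842, shift -> 14

Answer: acc=50 shift=7
acc=1842 shift=14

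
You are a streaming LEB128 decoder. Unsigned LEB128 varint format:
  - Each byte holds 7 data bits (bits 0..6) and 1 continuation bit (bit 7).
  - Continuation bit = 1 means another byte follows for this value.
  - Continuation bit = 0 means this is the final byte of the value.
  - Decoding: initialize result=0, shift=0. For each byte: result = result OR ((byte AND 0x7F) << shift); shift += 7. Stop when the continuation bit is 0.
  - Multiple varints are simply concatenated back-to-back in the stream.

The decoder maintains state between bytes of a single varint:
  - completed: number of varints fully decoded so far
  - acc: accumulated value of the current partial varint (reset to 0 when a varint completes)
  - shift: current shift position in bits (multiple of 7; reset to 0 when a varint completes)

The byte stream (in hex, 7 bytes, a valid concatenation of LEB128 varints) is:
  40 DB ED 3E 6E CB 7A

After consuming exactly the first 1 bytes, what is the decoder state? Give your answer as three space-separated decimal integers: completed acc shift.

byte[0]=0x40 cont=0 payload=0x40: varint #1 complete (value=64); reset -> completed=1 acc=0 shift=0

Answer: 1 0 0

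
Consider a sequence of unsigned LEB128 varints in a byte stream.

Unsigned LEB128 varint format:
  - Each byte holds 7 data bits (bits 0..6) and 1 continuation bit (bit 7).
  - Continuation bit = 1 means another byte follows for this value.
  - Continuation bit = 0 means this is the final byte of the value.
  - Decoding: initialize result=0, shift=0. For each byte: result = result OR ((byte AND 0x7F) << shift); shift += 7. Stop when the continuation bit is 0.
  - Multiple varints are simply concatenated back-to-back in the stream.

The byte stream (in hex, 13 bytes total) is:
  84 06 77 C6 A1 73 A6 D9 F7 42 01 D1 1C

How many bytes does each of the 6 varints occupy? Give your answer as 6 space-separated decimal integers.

  byte[0]=0x84 cont=1 payload=0x04=4: acc |= 4<<0 -> acc=4 shift=7
  byte[1]=0x06 cont=0 payload=0x06=6: acc |= 6<<7 -> acc=772 shift=14 [end]
Varint 1: bytes[0:2] = 84 06 -> value 772 (2 byte(s))
  byte[2]=0x77 cont=0 payload=0x77=119: acc |= 119<<0 -> acc=119 shift=7 [end]
Varint 2: bytes[2:3] = 77 -> value 119 (1 byte(s))
  byte[3]=0xC6 cont=1 payload=0x46=70: acc |= 70<<0 -> acc=70 shift=7
  byte[4]=0xA1 cont=1 payload=0x21=33: acc |= 33<<7 -> acc=4294 shift=14
  byte[5]=0x73 cont=0 payload=0x73=115: acc |= 115<<14 -> acc=1888454 shift=21 [end]
Varint 3: bytes[3:6] = C6 A1 73 -> value 1888454 (3 byte(s))
  byte[6]=0xA6 cont=1 payload=0x26=38: acc |= 38<<0 -> acc=38 shift=7
  byte[7]=0xD9 cont=1 payload=0x59=89: acc |= 89<<7 -> acc=11430 shift=14
  byte[8]=0xF7 cont=1 payload=0x77=119: acc |= 119<<14 -> acc=1961126 shift=21
  byte[9]=0x42 cont=0 payload=0x42=66: acc |= 66<<21 -> acc=140373158 shift=28 [end]
Varint 4: bytes[6:10] = A6 D9 F7 42 -> value 140373158 (4 byte(s))
  byte[10]=0x01 cont=0 payload=0x01=1: acc |= 1<<0 -> acc=1 shift=7 [end]
Varint 5: bytes[10:11] = 01 -> value 1 (1 byte(s))
  byte[11]=0xD1 cont=1 payload=0x51=81: acc |= 81<<0 -> acc=81 shift=7
  byte[12]=0x1C cont=0 payload=0x1C=28: acc |= 28<<7 -> acc=3665 shift=14 [end]
Varint 6: bytes[11:13] = D1 1C -> value 3665 (2 byte(s))

Answer: 2 1 3 4 1 2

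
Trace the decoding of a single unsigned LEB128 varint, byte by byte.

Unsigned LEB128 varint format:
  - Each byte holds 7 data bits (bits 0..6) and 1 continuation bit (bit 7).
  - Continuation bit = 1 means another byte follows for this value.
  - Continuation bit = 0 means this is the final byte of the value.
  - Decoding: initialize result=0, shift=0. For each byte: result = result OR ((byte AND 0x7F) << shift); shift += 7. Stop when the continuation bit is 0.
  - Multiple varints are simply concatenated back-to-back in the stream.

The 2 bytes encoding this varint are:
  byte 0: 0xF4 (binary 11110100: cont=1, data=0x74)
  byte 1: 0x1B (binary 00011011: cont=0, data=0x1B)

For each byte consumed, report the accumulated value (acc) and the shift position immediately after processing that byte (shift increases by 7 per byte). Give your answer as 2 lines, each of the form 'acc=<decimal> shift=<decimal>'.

Answer: acc=116 shift=7
acc=3572 shift=14

Derivation:
byte 0=0xF4: payload=0x74=116, contrib = 116<<0 = 116; acc -> 116, shift -> 7
byte 1=0x1B: payload=0x1B=27, contrib = 27<<7 = 3456; acc -> 3572, shift -> 14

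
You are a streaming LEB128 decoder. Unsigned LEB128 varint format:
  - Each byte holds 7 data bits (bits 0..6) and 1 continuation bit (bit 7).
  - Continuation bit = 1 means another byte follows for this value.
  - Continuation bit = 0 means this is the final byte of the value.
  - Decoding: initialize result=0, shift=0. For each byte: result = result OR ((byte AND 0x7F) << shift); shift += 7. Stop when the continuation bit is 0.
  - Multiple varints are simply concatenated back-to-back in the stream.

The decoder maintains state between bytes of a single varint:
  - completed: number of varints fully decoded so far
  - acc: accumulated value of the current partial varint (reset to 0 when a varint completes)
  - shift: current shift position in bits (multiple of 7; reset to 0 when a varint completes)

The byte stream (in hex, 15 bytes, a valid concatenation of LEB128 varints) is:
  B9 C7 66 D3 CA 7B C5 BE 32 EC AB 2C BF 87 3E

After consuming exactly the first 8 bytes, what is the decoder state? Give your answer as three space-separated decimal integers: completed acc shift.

Answer: 2 8005 14

Derivation:
byte[0]=0xB9 cont=1 payload=0x39: acc |= 57<<0 -> completed=0 acc=57 shift=7
byte[1]=0xC7 cont=1 payload=0x47: acc |= 71<<7 -> completed=0 acc=9145 shift=14
byte[2]=0x66 cont=0 payload=0x66: varint #1 complete (value=1680313); reset -> completed=1 acc=0 shift=0
byte[3]=0xD3 cont=1 payload=0x53: acc |= 83<<0 -> completed=1 acc=83 shift=7
byte[4]=0xCA cont=1 payload=0x4A: acc |= 74<<7 -> completed=1 acc=9555 shift=14
byte[5]=0x7B cont=0 payload=0x7B: varint #2 complete (value=2024787); reset -> completed=2 acc=0 shift=0
byte[6]=0xC5 cont=1 payload=0x45: acc |= 69<<0 -> completed=2 acc=69 shift=7
byte[7]=0xBE cont=1 payload=0x3E: acc |= 62<<7 -> completed=2 acc=8005 shift=14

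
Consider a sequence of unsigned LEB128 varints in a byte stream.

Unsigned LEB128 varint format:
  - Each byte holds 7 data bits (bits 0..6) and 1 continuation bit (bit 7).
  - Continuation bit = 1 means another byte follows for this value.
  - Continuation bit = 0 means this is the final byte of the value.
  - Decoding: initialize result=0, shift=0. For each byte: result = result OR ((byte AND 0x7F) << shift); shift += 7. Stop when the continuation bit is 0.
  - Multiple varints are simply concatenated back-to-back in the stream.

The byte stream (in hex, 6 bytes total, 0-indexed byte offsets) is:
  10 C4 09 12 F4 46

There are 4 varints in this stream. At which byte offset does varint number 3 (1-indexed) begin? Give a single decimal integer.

Answer: 3

Derivation:
  byte[0]=0x10 cont=0 payload=0x10=16: acc |= 16<<0 -> acc=16 shift=7 [end]
Varint 1: bytes[0:1] = 10 -> value 16 (1 byte(s))
  byte[1]=0xC4 cont=1 payload=0x44=68: acc |= 68<<0 -> acc=68 shift=7
  byte[2]=0x09 cont=0 payload=0x09=9: acc |= 9<<7 -> acc=1220 shift=14 [end]
Varint 2: bytes[1:3] = C4 09 -> value 1220 (2 byte(s))
  byte[3]=0x12 cont=0 payload=0x12=18: acc |= 18<<0 -> acc=18 shift=7 [end]
Varint 3: bytes[3:4] = 12 -> value 18 (1 byte(s))
  byte[4]=0xF4 cont=1 payload=0x74=116: acc |= 116<<0 -> acc=116 shift=7
  byte[5]=0x46 cont=0 payload=0x46=70: acc |= 70<<7 -> acc=9076 shift=14 [end]
Varint 4: bytes[4:6] = F4 46 -> value 9076 (2 byte(s))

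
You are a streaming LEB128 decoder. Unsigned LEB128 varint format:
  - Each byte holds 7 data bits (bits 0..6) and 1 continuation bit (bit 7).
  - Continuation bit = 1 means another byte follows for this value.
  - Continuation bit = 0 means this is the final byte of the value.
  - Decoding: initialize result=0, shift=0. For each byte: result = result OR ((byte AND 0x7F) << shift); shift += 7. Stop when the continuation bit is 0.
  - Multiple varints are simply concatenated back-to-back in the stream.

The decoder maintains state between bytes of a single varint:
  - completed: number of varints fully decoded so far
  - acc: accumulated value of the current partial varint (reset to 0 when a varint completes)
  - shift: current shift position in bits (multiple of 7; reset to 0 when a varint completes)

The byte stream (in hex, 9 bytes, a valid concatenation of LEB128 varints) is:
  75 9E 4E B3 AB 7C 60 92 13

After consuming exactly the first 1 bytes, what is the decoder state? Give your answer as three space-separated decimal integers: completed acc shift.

Answer: 1 0 0

Derivation:
byte[0]=0x75 cont=0 payload=0x75: varint #1 complete (value=117); reset -> completed=1 acc=0 shift=0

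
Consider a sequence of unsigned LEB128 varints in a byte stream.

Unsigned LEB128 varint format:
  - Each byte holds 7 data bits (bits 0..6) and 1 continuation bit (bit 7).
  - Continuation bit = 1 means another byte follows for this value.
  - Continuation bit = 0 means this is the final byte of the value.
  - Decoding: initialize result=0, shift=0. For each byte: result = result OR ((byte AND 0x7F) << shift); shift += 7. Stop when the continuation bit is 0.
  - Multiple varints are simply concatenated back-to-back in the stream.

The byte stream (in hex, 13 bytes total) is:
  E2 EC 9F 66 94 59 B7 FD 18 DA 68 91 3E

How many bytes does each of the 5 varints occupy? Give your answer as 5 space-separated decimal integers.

  byte[0]=0xE2 cont=1 payload=0x62=98: acc |= 98<<0 -> acc=98 shift=7
  byte[1]=0xEC cont=1 payload=0x6C=108: acc |= 108<<7 -> acc=13922 shift=14
  byte[2]=0x9F cont=1 payload=0x1F=31: acc |= 31<<14 -> acc=521826 shift=21
  byte[3]=0x66 cont=0 payload=0x66=102: acc |= 102<<21 -> acc=214431330 shift=28 [end]
Varint 1: bytes[0:4] = E2 EC 9F 66 -> value 214431330 (4 byte(s))
  byte[4]=0x94 cont=1 payload=0x14=20: acc |= 20<<0 -> acc=20 shift=7
  byte[5]=0x59 cont=0 payload=0x59=89: acc |= 89<<7 -> acc=11412 shift=14 [end]
Varint 2: bytes[4:6] = 94 59 -> value 11412 (2 byte(s))
  byte[6]=0xB7 cont=1 payload=0x37=55: acc |= 55<<0 -> acc=55 shift=7
  byte[7]=0xFD cont=1 payload=0x7D=125: acc |= 125<<7 -> acc=16055 shift=14
  byte[8]=0x18 cont=0 payload=0x18=24: acc |= 24<<14 -> acc=409271 shift=21 [end]
Varint 3: bytes[6:9] = B7 FD 18 -> value 409271 (3 byte(s))
  byte[9]=0xDA cont=1 payload=0x5A=90: acc |= 90<<0 -> acc=90 shift=7
  byte[10]=0x68 cont=0 payload=0x68=104: acc |= 104<<7 -> acc=13402 shift=14 [end]
Varint 4: bytes[9:11] = DA 68 -> value 13402 (2 byte(s))
  byte[11]=0x91 cont=1 payload=0x11=17: acc |= 17<<0 -> acc=17 shift=7
  byte[12]=0x3E cont=0 payload=0x3E=62: acc |= 62<<7 -> acc=7953 shift=14 [end]
Varint 5: bytes[11:13] = 91 3E -> value 7953 (2 byte(s))

Answer: 4 2 3 2 2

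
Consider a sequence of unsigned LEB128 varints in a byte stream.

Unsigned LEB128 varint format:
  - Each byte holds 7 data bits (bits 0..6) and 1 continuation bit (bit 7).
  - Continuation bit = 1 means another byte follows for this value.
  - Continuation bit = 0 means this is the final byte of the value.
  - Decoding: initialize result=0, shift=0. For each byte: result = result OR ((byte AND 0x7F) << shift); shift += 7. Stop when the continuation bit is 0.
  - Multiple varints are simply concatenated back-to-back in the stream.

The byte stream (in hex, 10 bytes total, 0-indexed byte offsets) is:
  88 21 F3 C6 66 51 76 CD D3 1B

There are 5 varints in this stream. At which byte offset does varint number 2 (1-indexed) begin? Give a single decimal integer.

  byte[0]=0x88 cont=1 payload=0x08=8: acc |= 8<<0 -> acc=8 shift=7
  byte[1]=0x21 cont=0 payload=0x21=33: acc |= 33<<7 -> acc=4232 shift=14 [end]
Varint 1: bytes[0:2] = 88 21 -> value 4232 (2 byte(s))
  byte[2]=0xF3 cont=1 payload=0x73=115: acc |= 115<<0 -> acc=115 shift=7
  byte[3]=0xC6 cont=1 payload=0x46=70: acc |= 70<<7 -> acc=9075 shift=14
  byte[4]=0x66 cont=0 payload=0x66=102: acc |= 102<<14 -> acc=1680243 shift=21 [end]
Varint 2: bytes[2:5] = F3 C6 66 -> value 1680243 (3 byte(s))
  byte[5]=0x51 cont=0 payload=0x51=81: acc |= 81<<0 -> acc=81 shift=7 [end]
Varint 3: bytes[5:6] = 51 -> value 81 (1 byte(s))
  byte[6]=0x76 cont=0 payload=0x76=118: acc |= 118<<0 -> acc=118 shift=7 [end]
Varint 4: bytes[6:7] = 76 -> value 118 (1 byte(s))
  byte[7]=0xCD cont=1 payload=0x4D=77: acc |= 77<<0 -> acc=77 shift=7
  byte[8]=0xD3 cont=1 payload=0x53=83: acc |= 83<<7 -> acc=10701 shift=14
  byte[9]=0x1B cont=0 payload=0x1B=27: acc |= 27<<14 -> acc=453069 shift=21 [end]
Varint 5: bytes[7:10] = CD D3 1B -> value 453069 (3 byte(s))

Answer: 2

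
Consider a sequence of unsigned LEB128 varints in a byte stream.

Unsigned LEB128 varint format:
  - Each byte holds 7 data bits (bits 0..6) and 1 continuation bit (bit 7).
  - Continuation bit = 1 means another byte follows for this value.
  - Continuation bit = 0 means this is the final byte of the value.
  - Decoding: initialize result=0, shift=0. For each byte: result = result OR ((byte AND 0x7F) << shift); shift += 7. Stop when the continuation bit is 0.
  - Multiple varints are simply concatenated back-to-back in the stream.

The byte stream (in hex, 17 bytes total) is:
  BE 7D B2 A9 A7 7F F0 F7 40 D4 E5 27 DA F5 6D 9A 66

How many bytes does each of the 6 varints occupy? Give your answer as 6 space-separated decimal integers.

  byte[0]=0xBE cont=1 payload=0x3E=62: acc |= 62<<0 -> acc=62 shift=7
  byte[1]=0x7D cont=0 payload=0x7D=125: acc |= 125<<7 -> acc=16062 shift=14 [end]
Varint 1: bytes[0:2] = BE 7D -> value 16062 (2 byte(s))
  byte[2]=0xB2 cont=1 payload=0x32=50: acc |= 50<<0 -> acc=50 shift=7
  byte[3]=0xA9 cont=1 payload=0x29=41: acc |= 41<<7 -> acc=5298 shift=14
  byte[4]=0xA7 cont=1 payload=0x27=39: acc |= 39<<14 -> acc=644274 shift=21
  byte[5]=0x7F cont=0 payload=0x7F=127: acc |= 127<<21 -> acc=266982578 shift=28 [end]
Varint 2: bytes[2:6] = B2 A9 A7 7F -> value 266982578 (4 byte(s))
  byte[6]=0xF0 cont=1 payload=0x70=112: acc |= 112<<0 -> acc=112 shift=7
  byte[7]=0xF7 cont=1 payload=0x77=119: acc |= 119<<7 -> acc=15344 shift=14
  byte[8]=0x40 cont=0 payload=0x40=64: acc |= 64<<14 -> acc=1063920 shift=21 [end]
Varint 3: bytes[6:9] = F0 F7 40 -> value 1063920 (3 byte(s))
  byte[9]=0xD4 cont=1 payload=0x54=84: acc |= 84<<0 -> acc=84 shift=7
  byte[10]=0xE5 cont=1 payload=0x65=101: acc |= 101<<7 -> acc=13012 shift=14
  byte[11]=0x27 cont=0 payload=0x27=39: acc |= 39<<14 -> acc=651988 shift=21 [end]
Varint 4: bytes[9:12] = D4 E5 27 -> value 651988 (3 byte(s))
  byte[12]=0xDA cont=1 payload=0x5A=90: acc |= 90<<0 -> acc=90 shift=7
  byte[13]=0xF5 cont=1 payload=0x75=117: acc |= 117<<7 -> acc=15066 shift=14
  byte[14]=0x6D cont=0 payload=0x6D=109: acc |= 109<<14 -> acc=1800922 shift=21 [end]
Varint 5: bytes[12:15] = DA F5 6D -> value 1800922 (3 byte(s))
  byte[15]=0x9A cont=1 payload=0x1A=26: acc |= 26<<0 -> acc=26 shift=7
  byte[16]=0x66 cont=0 payload=0x66=102: acc |= 102<<7 -> acc=13082 shift=14 [end]
Varint 6: bytes[15:17] = 9A 66 -> value 13082 (2 byte(s))

Answer: 2 4 3 3 3 2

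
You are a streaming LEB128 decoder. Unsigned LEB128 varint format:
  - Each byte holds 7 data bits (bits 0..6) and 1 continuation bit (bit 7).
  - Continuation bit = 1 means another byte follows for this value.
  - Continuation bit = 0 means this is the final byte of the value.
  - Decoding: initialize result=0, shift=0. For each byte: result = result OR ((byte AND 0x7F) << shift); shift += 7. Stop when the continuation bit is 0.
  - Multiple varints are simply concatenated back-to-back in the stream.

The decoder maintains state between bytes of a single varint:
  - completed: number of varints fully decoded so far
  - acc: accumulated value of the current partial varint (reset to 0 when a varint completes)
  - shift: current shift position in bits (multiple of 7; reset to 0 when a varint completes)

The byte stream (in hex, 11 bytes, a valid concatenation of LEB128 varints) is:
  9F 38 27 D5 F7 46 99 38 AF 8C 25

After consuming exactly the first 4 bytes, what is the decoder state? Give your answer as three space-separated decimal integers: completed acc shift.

byte[0]=0x9F cont=1 payload=0x1F: acc |= 31<<0 -> completed=0 acc=31 shift=7
byte[1]=0x38 cont=0 payload=0x38: varint #1 complete (value=7199); reset -> completed=1 acc=0 shift=0
byte[2]=0x27 cont=0 payload=0x27: varint #2 complete (value=39); reset -> completed=2 acc=0 shift=0
byte[3]=0xD5 cont=1 payload=0x55: acc |= 85<<0 -> completed=2 acc=85 shift=7

Answer: 2 85 7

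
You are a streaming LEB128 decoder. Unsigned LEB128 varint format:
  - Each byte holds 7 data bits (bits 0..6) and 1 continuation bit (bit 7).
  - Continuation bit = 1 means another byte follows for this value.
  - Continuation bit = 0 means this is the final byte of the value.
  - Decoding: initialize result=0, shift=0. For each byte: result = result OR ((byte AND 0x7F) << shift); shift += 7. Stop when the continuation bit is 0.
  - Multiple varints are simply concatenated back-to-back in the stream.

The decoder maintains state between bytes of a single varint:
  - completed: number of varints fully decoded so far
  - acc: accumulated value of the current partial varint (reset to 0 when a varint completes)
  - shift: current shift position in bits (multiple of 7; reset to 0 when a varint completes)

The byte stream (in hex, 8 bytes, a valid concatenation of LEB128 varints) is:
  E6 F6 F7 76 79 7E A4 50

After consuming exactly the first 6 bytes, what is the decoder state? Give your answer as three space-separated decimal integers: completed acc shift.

byte[0]=0xE6 cont=1 payload=0x66: acc |= 102<<0 -> completed=0 acc=102 shift=7
byte[1]=0xF6 cont=1 payload=0x76: acc |= 118<<7 -> completed=0 acc=15206 shift=14
byte[2]=0xF7 cont=1 payload=0x77: acc |= 119<<14 -> completed=0 acc=1964902 shift=21
byte[3]=0x76 cont=0 payload=0x76: varint #1 complete (value=249428838); reset -> completed=1 acc=0 shift=0
byte[4]=0x79 cont=0 payload=0x79: varint #2 complete (value=121); reset -> completed=2 acc=0 shift=0
byte[5]=0x7E cont=0 payload=0x7E: varint #3 complete (value=126); reset -> completed=3 acc=0 shift=0

Answer: 3 0 0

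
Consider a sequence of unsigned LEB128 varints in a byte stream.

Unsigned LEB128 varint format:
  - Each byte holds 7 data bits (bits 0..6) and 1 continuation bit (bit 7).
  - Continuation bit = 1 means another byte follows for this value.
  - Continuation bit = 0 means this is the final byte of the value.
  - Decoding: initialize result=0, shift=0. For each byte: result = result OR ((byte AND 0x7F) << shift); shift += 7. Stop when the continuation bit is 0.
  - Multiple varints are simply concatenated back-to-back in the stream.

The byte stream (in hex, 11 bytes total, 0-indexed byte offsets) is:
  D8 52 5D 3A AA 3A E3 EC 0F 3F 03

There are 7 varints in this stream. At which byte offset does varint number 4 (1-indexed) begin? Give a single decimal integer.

  byte[0]=0xD8 cont=1 payload=0x58=88: acc |= 88<<0 -> acc=88 shift=7
  byte[1]=0x52 cont=0 payload=0x52=82: acc |= 82<<7 -> acc=10584 shift=14 [end]
Varint 1: bytes[0:2] = D8 52 -> value 10584 (2 byte(s))
  byte[2]=0x5D cont=0 payload=0x5D=93: acc |= 93<<0 -> acc=93 shift=7 [end]
Varint 2: bytes[2:3] = 5D -> value 93 (1 byte(s))
  byte[3]=0x3A cont=0 payload=0x3A=58: acc |= 58<<0 -> acc=58 shift=7 [end]
Varint 3: bytes[3:4] = 3A -> value 58 (1 byte(s))
  byte[4]=0xAA cont=1 payload=0x2A=42: acc |= 42<<0 -> acc=42 shift=7
  byte[5]=0x3A cont=0 payload=0x3A=58: acc |= 58<<7 -> acc=7466 shift=14 [end]
Varint 4: bytes[4:6] = AA 3A -> value 7466 (2 byte(s))
  byte[6]=0xE3 cont=1 payload=0x63=99: acc |= 99<<0 -> acc=99 shift=7
  byte[7]=0xEC cont=1 payload=0x6C=108: acc |= 108<<7 -> acc=13923 shift=14
  byte[8]=0x0F cont=0 payload=0x0F=15: acc |= 15<<14 -> acc=259683 shift=21 [end]
Varint 5: bytes[6:9] = E3 EC 0F -> value 259683 (3 byte(s))
  byte[9]=0x3F cont=0 payload=0x3F=63: acc |= 63<<0 -> acc=63 shift=7 [end]
Varint 6: bytes[9:10] = 3F -> value 63 (1 byte(s))
  byte[10]=0x03 cont=0 payload=0x03=3: acc |= 3<<0 -> acc=3 shift=7 [end]
Varint 7: bytes[10:11] = 03 -> value 3 (1 byte(s))

Answer: 4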